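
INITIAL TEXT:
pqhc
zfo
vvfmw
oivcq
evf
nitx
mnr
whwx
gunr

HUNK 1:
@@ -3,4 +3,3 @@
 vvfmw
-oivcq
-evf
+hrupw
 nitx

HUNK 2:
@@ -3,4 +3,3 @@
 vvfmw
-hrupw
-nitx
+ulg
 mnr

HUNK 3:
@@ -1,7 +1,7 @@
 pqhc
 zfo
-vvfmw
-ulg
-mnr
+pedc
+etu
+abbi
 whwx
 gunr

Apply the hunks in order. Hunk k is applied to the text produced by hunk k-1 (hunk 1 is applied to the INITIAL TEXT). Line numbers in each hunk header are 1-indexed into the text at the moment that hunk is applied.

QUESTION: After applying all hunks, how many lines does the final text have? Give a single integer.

Answer: 7

Derivation:
Hunk 1: at line 3 remove [oivcq,evf] add [hrupw] -> 8 lines: pqhc zfo vvfmw hrupw nitx mnr whwx gunr
Hunk 2: at line 3 remove [hrupw,nitx] add [ulg] -> 7 lines: pqhc zfo vvfmw ulg mnr whwx gunr
Hunk 3: at line 1 remove [vvfmw,ulg,mnr] add [pedc,etu,abbi] -> 7 lines: pqhc zfo pedc etu abbi whwx gunr
Final line count: 7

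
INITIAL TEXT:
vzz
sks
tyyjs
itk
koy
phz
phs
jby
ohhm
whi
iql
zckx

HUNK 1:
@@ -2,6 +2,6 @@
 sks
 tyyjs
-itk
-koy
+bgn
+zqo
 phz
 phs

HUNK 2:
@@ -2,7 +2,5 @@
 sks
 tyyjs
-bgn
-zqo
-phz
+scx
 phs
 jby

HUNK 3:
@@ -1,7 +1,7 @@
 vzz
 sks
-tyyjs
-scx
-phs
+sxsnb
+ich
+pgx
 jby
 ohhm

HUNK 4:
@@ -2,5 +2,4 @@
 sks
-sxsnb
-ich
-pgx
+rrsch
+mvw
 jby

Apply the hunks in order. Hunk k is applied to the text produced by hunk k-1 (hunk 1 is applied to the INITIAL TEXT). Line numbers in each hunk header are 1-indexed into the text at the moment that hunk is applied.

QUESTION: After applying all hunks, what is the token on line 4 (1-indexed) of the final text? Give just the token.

Answer: mvw

Derivation:
Hunk 1: at line 2 remove [itk,koy] add [bgn,zqo] -> 12 lines: vzz sks tyyjs bgn zqo phz phs jby ohhm whi iql zckx
Hunk 2: at line 2 remove [bgn,zqo,phz] add [scx] -> 10 lines: vzz sks tyyjs scx phs jby ohhm whi iql zckx
Hunk 3: at line 1 remove [tyyjs,scx,phs] add [sxsnb,ich,pgx] -> 10 lines: vzz sks sxsnb ich pgx jby ohhm whi iql zckx
Hunk 4: at line 2 remove [sxsnb,ich,pgx] add [rrsch,mvw] -> 9 lines: vzz sks rrsch mvw jby ohhm whi iql zckx
Final line 4: mvw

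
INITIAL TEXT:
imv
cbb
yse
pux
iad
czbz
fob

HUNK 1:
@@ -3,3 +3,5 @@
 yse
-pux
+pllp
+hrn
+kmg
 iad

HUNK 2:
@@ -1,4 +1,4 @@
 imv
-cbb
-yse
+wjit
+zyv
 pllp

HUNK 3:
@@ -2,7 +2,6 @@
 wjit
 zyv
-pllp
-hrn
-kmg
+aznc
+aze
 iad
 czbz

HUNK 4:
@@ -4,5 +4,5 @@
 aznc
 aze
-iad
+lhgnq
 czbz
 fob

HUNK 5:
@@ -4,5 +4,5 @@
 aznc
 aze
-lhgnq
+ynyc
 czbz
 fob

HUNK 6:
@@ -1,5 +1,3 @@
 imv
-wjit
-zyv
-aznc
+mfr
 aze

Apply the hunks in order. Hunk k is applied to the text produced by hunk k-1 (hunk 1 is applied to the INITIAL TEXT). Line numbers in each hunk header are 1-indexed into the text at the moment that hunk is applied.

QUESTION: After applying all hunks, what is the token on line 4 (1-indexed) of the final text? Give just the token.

Answer: ynyc

Derivation:
Hunk 1: at line 3 remove [pux] add [pllp,hrn,kmg] -> 9 lines: imv cbb yse pllp hrn kmg iad czbz fob
Hunk 2: at line 1 remove [cbb,yse] add [wjit,zyv] -> 9 lines: imv wjit zyv pllp hrn kmg iad czbz fob
Hunk 3: at line 2 remove [pllp,hrn,kmg] add [aznc,aze] -> 8 lines: imv wjit zyv aznc aze iad czbz fob
Hunk 4: at line 4 remove [iad] add [lhgnq] -> 8 lines: imv wjit zyv aznc aze lhgnq czbz fob
Hunk 5: at line 4 remove [lhgnq] add [ynyc] -> 8 lines: imv wjit zyv aznc aze ynyc czbz fob
Hunk 6: at line 1 remove [wjit,zyv,aznc] add [mfr] -> 6 lines: imv mfr aze ynyc czbz fob
Final line 4: ynyc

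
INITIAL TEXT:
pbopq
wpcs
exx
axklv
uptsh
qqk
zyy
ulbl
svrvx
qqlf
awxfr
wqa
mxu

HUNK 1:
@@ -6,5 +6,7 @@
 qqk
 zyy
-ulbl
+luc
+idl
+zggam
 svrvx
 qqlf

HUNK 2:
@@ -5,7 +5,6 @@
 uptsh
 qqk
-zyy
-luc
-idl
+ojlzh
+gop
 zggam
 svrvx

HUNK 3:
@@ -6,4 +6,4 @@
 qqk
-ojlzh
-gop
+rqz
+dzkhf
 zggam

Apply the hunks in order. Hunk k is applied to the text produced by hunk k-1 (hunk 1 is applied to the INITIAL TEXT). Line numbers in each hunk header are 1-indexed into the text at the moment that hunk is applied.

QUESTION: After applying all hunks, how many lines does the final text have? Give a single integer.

Answer: 14

Derivation:
Hunk 1: at line 6 remove [ulbl] add [luc,idl,zggam] -> 15 lines: pbopq wpcs exx axklv uptsh qqk zyy luc idl zggam svrvx qqlf awxfr wqa mxu
Hunk 2: at line 5 remove [zyy,luc,idl] add [ojlzh,gop] -> 14 lines: pbopq wpcs exx axklv uptsh qqk ojlzh gop zggam svrvx qqlf awxfr wqa mxu
Hunk 3: at line 6 remove [ojlzh,gop] add [rqz,dzkhf] -> 14 lines: pbopq wpcs exx axklv uptsh qqk rqz dzkhf zggam svrvx qqlf awxfr wqa mxu
Final line count: 14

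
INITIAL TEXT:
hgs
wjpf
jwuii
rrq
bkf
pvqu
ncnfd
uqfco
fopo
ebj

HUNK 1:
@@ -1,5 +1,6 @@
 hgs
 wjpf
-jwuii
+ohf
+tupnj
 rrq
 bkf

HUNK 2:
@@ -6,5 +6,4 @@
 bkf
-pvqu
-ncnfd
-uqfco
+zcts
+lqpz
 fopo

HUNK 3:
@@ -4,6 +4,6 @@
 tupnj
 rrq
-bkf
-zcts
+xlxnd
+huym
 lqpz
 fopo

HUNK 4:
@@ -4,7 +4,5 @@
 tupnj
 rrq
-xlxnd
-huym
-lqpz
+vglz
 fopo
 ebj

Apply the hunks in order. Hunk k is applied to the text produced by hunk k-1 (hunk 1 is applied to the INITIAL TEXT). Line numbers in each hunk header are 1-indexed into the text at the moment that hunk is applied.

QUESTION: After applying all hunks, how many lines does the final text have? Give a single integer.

Answer: 8

Derivation:
Hunk 1: at line 1 remove [jwuii] add [ohf,tupnj] -> 11 lines: hgs wjpf ohf tupnj rrq bkf pvqu ncnfd uqfco fopo ebj
Hunk 2: at line 6 remove [pvqu,ncnfd,uqfco] add [zcts,lqpz] -> 10 lines: hgs wjpf ohf tupnj rrq bkf zcts lqpz fopo ebj
Hunk 3: at line 4 remove [bkf,zcts] add [xlxnd,huym] -> 10 lines: hgs wjpf ohf tupnj rrq xlxnd huym lqpz fopo ebj
Hunk 4: at line 4 remove [xlxnd,huym,lqpz] add [vglz] -> 8 lines: hgs wjpf ohf tupnj rrq vglz fopo ebj
Final line count: 8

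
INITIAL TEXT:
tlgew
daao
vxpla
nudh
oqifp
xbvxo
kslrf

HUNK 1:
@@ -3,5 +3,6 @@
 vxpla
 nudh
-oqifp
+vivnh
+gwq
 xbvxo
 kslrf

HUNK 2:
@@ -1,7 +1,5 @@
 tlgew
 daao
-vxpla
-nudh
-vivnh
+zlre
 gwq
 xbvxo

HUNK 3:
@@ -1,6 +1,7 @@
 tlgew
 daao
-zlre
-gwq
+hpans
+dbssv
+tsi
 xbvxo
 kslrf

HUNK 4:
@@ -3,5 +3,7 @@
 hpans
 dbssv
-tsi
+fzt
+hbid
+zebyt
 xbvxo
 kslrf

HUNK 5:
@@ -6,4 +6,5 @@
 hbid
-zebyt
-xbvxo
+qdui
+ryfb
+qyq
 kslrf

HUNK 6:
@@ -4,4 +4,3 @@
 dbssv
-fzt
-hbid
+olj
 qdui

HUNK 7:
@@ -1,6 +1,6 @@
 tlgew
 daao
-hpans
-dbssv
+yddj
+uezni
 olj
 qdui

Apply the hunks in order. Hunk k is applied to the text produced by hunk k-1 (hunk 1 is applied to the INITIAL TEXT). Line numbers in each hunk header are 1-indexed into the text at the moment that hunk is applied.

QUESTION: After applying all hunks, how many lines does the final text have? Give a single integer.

Answer: 9

Derivation:
Hunk 1: at line 3 remove [oqifp] add [vivnh,gwq] -> 8 lines: tlgew daao vxpla nudh vivnh gwq xbvxo kslrf
Hunk 2: at line 1 remove [vxpla,nudh,vivnh] add [zlre] -> 6 lines: tlgew daao zlre gwq xbvxo kslrf
Hunk 3: at line 1 remove [zlre,gwq] add [hpans,dbssv,tsi] -> 7 lines: tlgew daao hpans dbssv tsi xbvxo kslrf
Hunk 4: at line 3 remove [tsi] add [fzt,hbid,zebyt] -> 9 lines: tlgew daao hpans dbssv fzt hbid zebyt xbvxo kslrf
Hunk 5: at line 6 remove [zebyt,xbvxo] add [qdui,ryfb,qyq] -> 10 lines: tlgew daao hpans dbssv fzt hbid qdui ryfb qyq kslrf
Hunk 6: at line 4 remove [fzt,hbid] add [olj] -> 9 lines: tlgew daao hpans dbssv olj qdui ryfb qyq kslrf
Hunk 7: at line 1 remove [hpans,dbssv] add [yddj,uezni] -> 9 lines: tlgew daao yddj uezni olj qdui ryfb qyq kslrf
Final line count: 9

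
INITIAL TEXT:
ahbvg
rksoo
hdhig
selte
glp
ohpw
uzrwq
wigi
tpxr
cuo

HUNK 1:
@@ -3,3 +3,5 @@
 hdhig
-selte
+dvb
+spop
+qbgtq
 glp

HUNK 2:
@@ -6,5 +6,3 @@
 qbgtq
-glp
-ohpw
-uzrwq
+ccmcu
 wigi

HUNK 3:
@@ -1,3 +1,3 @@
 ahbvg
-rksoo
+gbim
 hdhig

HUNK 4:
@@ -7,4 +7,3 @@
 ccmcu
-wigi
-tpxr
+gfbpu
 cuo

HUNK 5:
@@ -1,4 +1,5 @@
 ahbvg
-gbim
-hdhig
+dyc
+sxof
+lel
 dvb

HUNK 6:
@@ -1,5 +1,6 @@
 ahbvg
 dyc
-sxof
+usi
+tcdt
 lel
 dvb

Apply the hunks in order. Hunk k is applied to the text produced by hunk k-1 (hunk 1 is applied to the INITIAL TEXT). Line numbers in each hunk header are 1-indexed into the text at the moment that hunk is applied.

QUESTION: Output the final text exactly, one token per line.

Hunk 1: at line 3 remove [selte] add [dvb,spop,qbgtq] -> 12 lines: ahbvg rksoo hdhig dvb spop qbgtq glp ohpw uzrwq wigi tpxr cuo
Hunk 2: at line 6 remove [glp,ohpw,uzrwq] add [ccmcu] -> 10 lines: ahbvg rksoo hdhig dvb spop qbgtq ccmcu wigi tpxr cuo
Hunk 3: at line 1 remove [rksoo] add [gbim] -> 10 lines: ahbvg gbim hdhig dvb spop qbgtq ccmcu wigi tpxr cuo
Hunk 4: at line 7 remove [wigi,tpxr] add [gfbpu] -> 9 lines: ahbvg gbim hdhig dvb spop qbgtq ccmcu gfbpu cuo
Hunk 5: at line 1 remove [gbim,hdhig] add [dyc,sxof,lel] -> 10 lines: ahbvg dyc sxof lel dvb spop qbgtq ccmcu gfbpu cuo
Hunk 6: at line 1 remove [sxof] add [usi,tcdt] -> 11 lines: ahbvg dyc usi tcdt lel dvb spop qbgtq ccmcu gfbpu cuo

Answer: ahbvg
dyc
usi
tcdt
lel
dvb
spop
qbgtq
ccmcu
gfbpu
cuo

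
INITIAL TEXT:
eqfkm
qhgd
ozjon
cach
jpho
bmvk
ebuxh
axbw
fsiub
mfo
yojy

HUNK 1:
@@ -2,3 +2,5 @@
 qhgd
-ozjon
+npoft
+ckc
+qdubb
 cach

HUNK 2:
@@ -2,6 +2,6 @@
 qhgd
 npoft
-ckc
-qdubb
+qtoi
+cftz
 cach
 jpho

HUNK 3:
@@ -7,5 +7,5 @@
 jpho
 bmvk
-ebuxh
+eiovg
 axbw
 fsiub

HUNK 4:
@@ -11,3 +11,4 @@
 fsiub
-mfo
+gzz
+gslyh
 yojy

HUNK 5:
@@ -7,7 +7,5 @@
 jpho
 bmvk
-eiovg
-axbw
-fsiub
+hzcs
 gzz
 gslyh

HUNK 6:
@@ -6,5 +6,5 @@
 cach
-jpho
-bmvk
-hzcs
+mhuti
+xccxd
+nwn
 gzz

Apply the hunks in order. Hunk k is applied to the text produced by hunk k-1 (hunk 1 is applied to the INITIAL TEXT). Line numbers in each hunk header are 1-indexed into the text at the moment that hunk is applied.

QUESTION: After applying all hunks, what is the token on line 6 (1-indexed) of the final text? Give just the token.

Answer: cach

Derivation:
Hunk 1: at line 2 remove [ozjon] add [npoft,ckc,qdubb] -> 13 lines: eqfkm qhgd npoft ckc qdubb cach jpho bmvk ebuxh axbw fsiub mfo yojy
Hunk 2: at line 2 remove [ckc,qdubb] add [qtoi,cftz] -> 13 lines: eqfkm qhgd npoft qtoi cftz cach jpho bmvk ebuxh axbw fsiub mfo yojy
Hunk 3: at line 7 remove [ebuxh] add [eiovg] -> 13 lines: eqfkm qhgd npoft qtoi cftz cach jpho bmvk eiovg axbw fsiub mfo yojy
Hunk 4: at line 11 remove [mfo] add [gzz,gslyh] -> 14 lines: eqfkm qhgd npoft qtoi cftz cach jpho bmvk eiovg axbw fsiub gzz gslyh yojy
Hunk 5: at line 7 remove [eiovg,axbw,fsiub] add [hzcs] -> 12 lines: eqfkm qhgd npoft qtoi cftz cach jpho bmvk hzcs gzz gslyh yojy
Hunk 6: at line 6 remove [jpho,bmvk,hzcs] add [mhuti,xccxd,nwn] -> 12 lines: eqfkm qhgd npoft qtoi cftz cach mhuti xccxd nwn gzz gslyh yojy
Final line 6: cach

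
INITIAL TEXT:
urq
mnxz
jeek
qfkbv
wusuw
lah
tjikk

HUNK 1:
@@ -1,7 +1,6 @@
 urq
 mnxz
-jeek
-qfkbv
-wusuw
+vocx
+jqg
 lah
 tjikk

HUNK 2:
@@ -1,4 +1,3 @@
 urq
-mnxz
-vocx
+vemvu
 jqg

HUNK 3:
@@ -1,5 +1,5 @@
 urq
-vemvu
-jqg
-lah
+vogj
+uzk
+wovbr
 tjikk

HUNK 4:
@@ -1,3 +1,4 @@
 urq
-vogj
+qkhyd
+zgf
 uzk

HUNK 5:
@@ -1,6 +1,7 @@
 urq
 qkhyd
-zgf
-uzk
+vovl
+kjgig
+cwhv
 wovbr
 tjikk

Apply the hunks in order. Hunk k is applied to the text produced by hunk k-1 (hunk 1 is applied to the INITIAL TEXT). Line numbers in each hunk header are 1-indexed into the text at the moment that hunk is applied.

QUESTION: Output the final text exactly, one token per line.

Answer: urq
qkhyd
vovl
kjgig
cwhv
wovbr
tjikk

Derivation:
Hunk 1: at line 1 remove [jeek,qfkbv,wusuw] add [vocx,jqg] -> 6 lines: urq mnxz vocx jqg lah tjikk
Hunk 2: at line 1 remove [mnxz,vocx] add [vemvu] -> 5 lines: urq vemvu jqg lah tjikk
Hunk 3: at line 1 remove [vemvu,jqg,lah] add [vogj,uzk,wovbr] -> 5 lines: urq vogj uzk wovbr tjikk
Hunk 4: at line 1 remove [vogj] add [qkhyd,zgf] -> 6 lines: urq qkhyd zgf uzk wovbr tjikk
Hunk 5: at line 1 remove [zgf,uzk] add [vovl,kjgig,cwhv] -> 7 lines: urq qkhyd vovl kjgig cwhv wovbr tjikk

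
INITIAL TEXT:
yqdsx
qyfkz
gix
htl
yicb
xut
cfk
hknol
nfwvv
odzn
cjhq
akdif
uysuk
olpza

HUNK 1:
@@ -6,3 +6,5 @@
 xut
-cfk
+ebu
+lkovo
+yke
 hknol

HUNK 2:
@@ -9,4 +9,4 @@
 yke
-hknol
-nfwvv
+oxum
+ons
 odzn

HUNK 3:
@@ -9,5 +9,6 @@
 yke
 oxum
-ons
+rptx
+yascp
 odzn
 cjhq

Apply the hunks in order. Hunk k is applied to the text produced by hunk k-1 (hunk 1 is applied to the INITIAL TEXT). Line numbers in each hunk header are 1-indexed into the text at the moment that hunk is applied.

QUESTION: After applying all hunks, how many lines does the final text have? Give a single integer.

Hunk 1: at line 6 remove [cfk] add [ebu,lkovo,yke] -> 16 lines: yqdsx qyfkz gix htl yicb xut ebu lkovo yke hknol nfwvv odzn cjhq akdif uysuk olpza
Hunk 2: at line 9 remove [hknol,nfwvv] add [oxum,ons] -> 16 lines: yqdsx qyfkz gix htl yicb xut ebu lkovo yke oxum ons odzn cjhq akdif uysuk olpza
Hunk 3: at line 9 remove [ons] add [rptx,yascp] -> 17 lines: yqdsx qyfkz gix htl yicb xut ebu lkovo yke oxum rptx yascp odzn cjhq akdif uysuk olpza
Final line count: 17

Answer: 17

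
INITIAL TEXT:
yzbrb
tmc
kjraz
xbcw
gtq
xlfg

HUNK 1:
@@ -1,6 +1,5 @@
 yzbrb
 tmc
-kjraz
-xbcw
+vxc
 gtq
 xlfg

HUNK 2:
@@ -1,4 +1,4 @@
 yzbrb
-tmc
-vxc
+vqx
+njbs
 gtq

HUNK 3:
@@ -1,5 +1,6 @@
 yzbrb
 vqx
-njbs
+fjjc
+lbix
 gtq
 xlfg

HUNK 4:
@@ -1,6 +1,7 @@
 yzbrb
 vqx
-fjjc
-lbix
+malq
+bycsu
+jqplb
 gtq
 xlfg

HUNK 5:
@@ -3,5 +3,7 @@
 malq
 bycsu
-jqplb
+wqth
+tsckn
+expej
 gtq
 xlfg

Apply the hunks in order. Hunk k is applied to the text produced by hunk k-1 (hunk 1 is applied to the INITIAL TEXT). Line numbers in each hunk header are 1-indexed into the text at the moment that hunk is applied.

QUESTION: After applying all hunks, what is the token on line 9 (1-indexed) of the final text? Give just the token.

Hunk 1: at line 1 remove [kjraz,xbcw] add [vxc] -> 5 lines: yzbrb tmc vxc gtq xlfg
Hunk 2: at line 1 remove [tmc,vxc] add [vqx,njbs] -> 5 lines: yzbrb vqx njbs gtq xlfg
Hunk 3: at line 1 remove [njbs] add [fjjc,lbix] -> 6 lines: yzbrb vqx fjjc lbix gtq xlfg
Hunk 4: at line 1 remove [fjjc,lbix] add [malq,bycsu,jqplb] -> 7 lines: yzbrb vqx malq bycsu jqplb gtq xlfg
Hunk 5: at line 3 remove [jqplb] add [wqth,tsckn,expej] -> 9 lines: yzbrb vqx malq bycsu wqth tsckn expej gtq xlfg
Final line 9: xlfg

Answer: xlfg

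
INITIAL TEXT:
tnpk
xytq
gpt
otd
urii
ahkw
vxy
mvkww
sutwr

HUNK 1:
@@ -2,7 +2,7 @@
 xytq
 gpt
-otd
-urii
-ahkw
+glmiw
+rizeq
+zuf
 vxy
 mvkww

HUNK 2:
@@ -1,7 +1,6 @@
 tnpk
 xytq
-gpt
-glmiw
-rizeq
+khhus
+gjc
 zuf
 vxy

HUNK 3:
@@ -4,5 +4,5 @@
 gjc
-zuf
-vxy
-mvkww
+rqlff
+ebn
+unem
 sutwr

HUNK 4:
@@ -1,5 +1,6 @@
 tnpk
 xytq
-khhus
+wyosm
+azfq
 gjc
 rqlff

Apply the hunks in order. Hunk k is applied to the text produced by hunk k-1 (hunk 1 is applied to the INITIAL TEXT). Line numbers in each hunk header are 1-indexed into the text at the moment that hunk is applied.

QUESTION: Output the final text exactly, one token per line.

Answer: tnpk
xytq
wyosm
azfq
gjc
rqlff
ebn
unem
sutwr

Derivation:
Hunk 1: at line 2 remove [otd,urii,ahkw] add [glmiw,rizeq,zuf] -> 9 lines: tnpk xytq gpt glmiw rizeq zuf vxy mvkww sutwr
Hunk 2: at line 1 remove [gpt,glmiw,rizeq] add [khhus,gjc] -> 8 lines: tnpk xytq khhus gjc zuf vxy mvkww sutwr
Hunk 3: at line 4 remove [zuf,vxy,mvkww] add [rqlff,ebn,unem] -> 8 lines: tnpk xytq khhus gjc rqlff ebn unem sutwr
Hunk 4: at line 1 remove [khhus] add [wyosm,azfq] -> 9 lines: tnpk xytq wyosm azfq gjc rqlff ebn unem sutwr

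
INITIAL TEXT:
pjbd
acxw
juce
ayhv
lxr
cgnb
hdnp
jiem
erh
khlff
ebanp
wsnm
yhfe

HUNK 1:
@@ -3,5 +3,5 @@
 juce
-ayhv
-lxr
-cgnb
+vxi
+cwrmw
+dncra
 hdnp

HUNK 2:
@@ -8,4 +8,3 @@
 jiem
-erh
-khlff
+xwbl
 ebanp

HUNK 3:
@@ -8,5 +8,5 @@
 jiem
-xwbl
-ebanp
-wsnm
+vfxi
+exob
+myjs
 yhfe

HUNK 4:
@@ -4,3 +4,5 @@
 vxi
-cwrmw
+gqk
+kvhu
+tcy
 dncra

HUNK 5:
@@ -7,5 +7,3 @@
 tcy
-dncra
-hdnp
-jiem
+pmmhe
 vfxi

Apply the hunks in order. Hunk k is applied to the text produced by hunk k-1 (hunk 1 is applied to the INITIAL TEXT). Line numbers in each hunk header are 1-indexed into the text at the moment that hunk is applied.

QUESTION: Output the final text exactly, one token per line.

Answer: pjbd
acxw
juce
vxi
gqk
kvhu
tcy
pmmhe
vfxi
exob
myjs
yhfe

Derivation:
Hunk 1: at line 3 remove [ayhv,lxr,cgnb] add [vxi,cwrmw,dncra] -> 13 lines: pjbd acxw juce vxi cwrmw dncra hdnp jiem erh khlff ebanp wsnm yhfe
Hunk 2: at line 8 remove [erh,khlff] add [xwbl] -> 12 lines: pjbd acxw juce vxi cwrmw dncra hdnp jiem xwbl ebanp wsnm yhfe
Hunk 3: at line 8 remove [xwbl,ebanp,wsnm] add [vfxi,exob,myjs] -> 12 lines: pjbd acxw juce vxi cwrmw dncra hdnp jiem vfxi exob myjs yhfe
Hunk 4: at line 4 remove [cwrmw] add [gqk,kvhu,tcy] -> 14 lines: pjbd acxw juce vxi gqk kvhu tcy dncra hdnp jiem vfxi exob myjs yhfe
Hunk 5: at line 7 remove [dncra,hdnp,jiem] add [pmmhe] -> 12 lines: pjbd acxw juce vxi gqk kvhu tcy pmmhe vfxi exob myjs yhfe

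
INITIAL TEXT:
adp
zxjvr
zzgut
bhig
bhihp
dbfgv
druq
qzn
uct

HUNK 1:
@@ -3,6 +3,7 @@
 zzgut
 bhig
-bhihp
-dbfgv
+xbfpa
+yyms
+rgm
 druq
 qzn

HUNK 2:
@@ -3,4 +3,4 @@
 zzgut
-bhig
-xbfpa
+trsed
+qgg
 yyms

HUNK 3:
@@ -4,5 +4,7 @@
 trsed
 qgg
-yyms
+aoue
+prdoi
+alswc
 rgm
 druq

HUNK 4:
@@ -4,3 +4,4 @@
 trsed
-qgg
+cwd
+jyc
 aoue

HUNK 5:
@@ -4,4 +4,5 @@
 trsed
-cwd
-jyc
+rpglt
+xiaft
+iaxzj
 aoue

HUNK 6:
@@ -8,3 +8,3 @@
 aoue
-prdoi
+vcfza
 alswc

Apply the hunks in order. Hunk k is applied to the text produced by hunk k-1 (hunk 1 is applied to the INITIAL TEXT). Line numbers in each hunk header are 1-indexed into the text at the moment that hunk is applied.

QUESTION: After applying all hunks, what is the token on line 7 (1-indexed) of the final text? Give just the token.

Answer: iaxzj

Derivation:
Hunk 1: at line 3 remove [bhihp,dbfgv] add [xbfpa,yyms,rgm] -> 10 lines: adp zxjvr zzgut bhig xbfpa yyms rgm druq qzn uct
Hunk 2: at line 3 remove [bhig,xbfpa] add [trsed,qgg] -> 10 lines: adp zxjvr zzgut trsed qgg yyms rgm druq qzn uct
Hunk 3: at line 4 remove [yyms] add [aoue,prdoi,alswc] -> 12 lines: adp zxjvr zzgut trsed qgg aoue prdoi alswc rgm druq qzn uct
Hunk 4: at line 4 remove [qgg] add [cwd,jyc] -> 13 lines: adp zxjvr zzgut trsed cwd jyc aoue prdoi alswc rgm druq qzn uct
Hunk 5: at line 4 remove [cwd,jyc] add [rpglt,xiaft,iaxzj] -> 14 lines: adp zxjvr zzgut trsed rpglt xiaft iaxzj aoue prdoi alswc rgm druq qzn uct
Hunk 6: at line 8 remove [prdoi] add [vcfza] -> 14 lines: adp zxjvr zzgut trsed rpglt xiaft iaxzj aoue vcfza alswc rgm druq qzn uct
Final line 7: iaxzj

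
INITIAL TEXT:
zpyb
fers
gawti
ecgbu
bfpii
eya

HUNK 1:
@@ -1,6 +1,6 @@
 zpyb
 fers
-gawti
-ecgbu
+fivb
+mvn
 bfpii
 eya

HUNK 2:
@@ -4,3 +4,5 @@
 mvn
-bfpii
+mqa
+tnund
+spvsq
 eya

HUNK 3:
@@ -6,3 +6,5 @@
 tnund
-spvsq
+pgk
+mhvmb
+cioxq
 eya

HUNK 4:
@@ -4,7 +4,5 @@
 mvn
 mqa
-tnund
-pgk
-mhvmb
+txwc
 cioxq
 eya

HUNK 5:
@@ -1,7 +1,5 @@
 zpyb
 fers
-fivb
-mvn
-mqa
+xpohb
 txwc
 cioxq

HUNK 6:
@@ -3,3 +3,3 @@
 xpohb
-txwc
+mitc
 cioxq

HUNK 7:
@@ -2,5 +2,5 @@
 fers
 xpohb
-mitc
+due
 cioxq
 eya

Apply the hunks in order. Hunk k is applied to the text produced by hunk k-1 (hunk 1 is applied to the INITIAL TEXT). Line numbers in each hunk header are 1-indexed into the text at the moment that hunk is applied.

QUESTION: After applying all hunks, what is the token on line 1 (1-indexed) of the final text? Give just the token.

Hunk 1: at line 1 remove [gawti,ecgbu] add [fivb,mvn] -> 6 lines: zpyb fers fivb mvn bfpii eya
Hunk 2: at line 4 remove [bfpii] add [mqa,tnund,spvsq] -> 8 lines: zpyb fers fivb mvn mqa tnund spvsq eya
Hunk 3: at line 6 remove [spvsq] add [pgk,mhvmb,cioxq] -> 10 lines: zpyb fers fivb mvn mqa tnund pgk mhvmb cioxq eya
Hunk 4: at line 4 remove [tnund,pgk,mhvmb] add [txwc] -> 8 lines: zpyb fers fivb mvn mqa txwc cioxq eya
Hunk 5: at line 1 remove [fivb,mvn,mqa] add [xpohb] -> 6 lines: zpyb fers xpohb txwc cioxq eya
Hunk 6: at line 3 remove [txwc] add [mitc] -> 6 lines: zpyb fers xpohb mitc cioxq eya
Hunk 7: at line 2 remove [mitc] add [due] -> 6 lines: zpyb fers xpohb due cioxq eya
Final line 1: zpyb

Answer: zpyb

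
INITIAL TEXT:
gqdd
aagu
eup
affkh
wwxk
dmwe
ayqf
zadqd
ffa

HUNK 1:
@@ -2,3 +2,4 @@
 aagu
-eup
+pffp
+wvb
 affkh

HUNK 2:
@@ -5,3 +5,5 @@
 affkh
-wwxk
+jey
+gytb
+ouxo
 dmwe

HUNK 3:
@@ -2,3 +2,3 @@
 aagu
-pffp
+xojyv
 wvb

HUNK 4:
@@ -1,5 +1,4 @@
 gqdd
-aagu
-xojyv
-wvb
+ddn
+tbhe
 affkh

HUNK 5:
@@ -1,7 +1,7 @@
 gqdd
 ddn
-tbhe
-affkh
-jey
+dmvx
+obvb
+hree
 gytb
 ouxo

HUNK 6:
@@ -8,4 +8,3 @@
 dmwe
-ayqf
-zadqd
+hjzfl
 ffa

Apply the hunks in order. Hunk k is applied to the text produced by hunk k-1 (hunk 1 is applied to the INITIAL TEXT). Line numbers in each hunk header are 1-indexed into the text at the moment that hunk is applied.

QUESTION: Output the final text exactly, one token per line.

Hunk 1: at line 2 remove [eup] add [pffp,wvb] -> 10 lines: gqdd aagu pffp wvb affkh wwxk dmwe ayqf zadqd ffa
Hunk 2: at line 5 remove [wwxk] add [jey,gytb,ouxo] -> 12 lines: gqdd aagu pffp wvb affkh jey gytb ouxo dmwe ayqf zadqd ffa
Hunk 3: at line 2 remove [pffp] add [xojyv] -> 12 lines: gqdd aagu xojyv wvb affkh jey gytb ouxo dmwe ayqf zadqd ffa
Hunk 4: at line 1 remove [aagu,xojyv,wvb] add [ddn,tbhe] -> 11 lines: gqdd ddn tbhe affkh jey gytb ouxo dmwe ayqf zadqd ffa
Hunk 5: at line 1 remove [tbhe,affkh,jey] add [dmvx,obvb,hree] -> 11 lines: gqdd ddn dmvx obvb hree gytb ouxo dmwe ayqf zadqd ffa
Hunk 6: at line 8 remove [ayqf,zadqd] add [hjzfl] -> 10 lines: gqdd ddn dmvx obvb hree gytb ouxo dmwe hjzfl ffa

Answer: gqdd
ddn
dmvx
obvb
hree
gytb
ouxo
dmwe
hjzfl
ffa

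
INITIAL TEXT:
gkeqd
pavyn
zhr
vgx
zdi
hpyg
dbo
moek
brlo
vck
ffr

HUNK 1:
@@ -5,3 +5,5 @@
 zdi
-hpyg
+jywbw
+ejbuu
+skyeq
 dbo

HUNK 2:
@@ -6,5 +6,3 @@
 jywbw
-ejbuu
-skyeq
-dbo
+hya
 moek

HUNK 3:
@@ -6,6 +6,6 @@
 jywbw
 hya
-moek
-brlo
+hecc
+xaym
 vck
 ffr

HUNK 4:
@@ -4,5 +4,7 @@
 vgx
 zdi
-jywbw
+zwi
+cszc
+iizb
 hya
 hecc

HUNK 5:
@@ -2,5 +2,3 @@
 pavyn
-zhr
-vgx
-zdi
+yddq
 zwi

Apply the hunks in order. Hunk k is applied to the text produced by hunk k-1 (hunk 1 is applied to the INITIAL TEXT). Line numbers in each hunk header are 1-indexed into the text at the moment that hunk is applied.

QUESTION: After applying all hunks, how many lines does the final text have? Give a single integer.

Hunk 1: at line 5 remove [hpyg] add [jywbw,ejbuu,skyeq] -> 13 lines: gkeqd pavyn zhr vgx zdi jywbw ejbuu skyeq dbo moek brlo vck ffr
Hunk 2: at line 6 remove [ejbuu,skyeq,dbo] add [hya] -> 11 lines: gkeqd pavyn zhr vgx zdi jywbw hya moek brlo vck ffr
Hunk 3: at line 6 remove [moek,brlo] add [hecc,xaym] -> 11 lines: gkeqd pavyn zhr vgx zdi jywbw hya hecc xaym vck ffr
Hunk 4: at line 4 remove [jywbw] add [zwi,cszc,iizb] -> 13 lines: gkeqd pavyn zhr vgx zdi zwi cszc iizb hya hecc xaym vck ffr
Hunk 5: at line 2 remove [zhr,vgx,zdi] add [yddq] -> 11 lines: gkeqd pavyn yddq zwi cszc iizb hya hecc xaym vck ffr
Final line count: 11

Answer: 11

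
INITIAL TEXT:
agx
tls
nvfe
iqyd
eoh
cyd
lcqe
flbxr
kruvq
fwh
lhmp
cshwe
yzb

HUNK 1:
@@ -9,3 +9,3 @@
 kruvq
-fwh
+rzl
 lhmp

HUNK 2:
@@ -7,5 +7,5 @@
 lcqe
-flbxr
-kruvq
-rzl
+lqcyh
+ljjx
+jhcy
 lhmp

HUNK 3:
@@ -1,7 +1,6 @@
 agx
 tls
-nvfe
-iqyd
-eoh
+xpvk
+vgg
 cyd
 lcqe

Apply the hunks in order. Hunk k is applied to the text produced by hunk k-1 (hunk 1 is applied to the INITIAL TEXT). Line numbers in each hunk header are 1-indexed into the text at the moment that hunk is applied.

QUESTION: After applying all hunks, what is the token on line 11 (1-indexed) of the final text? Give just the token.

Hunk 1: at line 9 remove [fwh] add [rzl] -> 13 lines: agx tls nvfe iqyd eoh cyd lcqe flbxr kruvq rzl lhmp cshwe yzb
Hunk 2: at line 7 remove [flbxr,kruvq,rzl] add [lqcyh,ljjx,jhcy] -> 13 lines: agx tls nvfe iqyd eoh cyd lcqe lqcyh ljjx jhcy lhmp cshwe yzb
Hunk 3: at line 1 remove [nvfe,iqyd,eoh] add [xpvk,vgg] -> 12 lines: agx tls xpvk vgg cyd lcqe lqcyh ljjx jhcy lhmp cshwe yzb
Final line 11: cshwe

Answer: cshwe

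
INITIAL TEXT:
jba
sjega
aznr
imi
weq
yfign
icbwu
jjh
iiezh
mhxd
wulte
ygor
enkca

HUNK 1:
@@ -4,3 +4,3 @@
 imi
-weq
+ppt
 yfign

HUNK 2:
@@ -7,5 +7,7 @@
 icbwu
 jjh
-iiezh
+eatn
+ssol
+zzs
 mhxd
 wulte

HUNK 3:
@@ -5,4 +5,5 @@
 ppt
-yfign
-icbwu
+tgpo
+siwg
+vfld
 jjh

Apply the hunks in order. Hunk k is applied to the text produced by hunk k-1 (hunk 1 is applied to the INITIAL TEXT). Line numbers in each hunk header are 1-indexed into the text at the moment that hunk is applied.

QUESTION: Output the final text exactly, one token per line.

Hunk 1: at line 4 remove [weq] add [ppt] -> 13 lines: jba sjega aznr imi ppt yfign icbwu jjh iiezh mhxd wulte ygor enkca
Hunk 2: at line 7 remove [iiezh] add [eatn,ssol,zzs] -> 15 lines: jba sjega aznr imi ppt yfign icbwu jjh eatn ssol zzs mhxd wulte ygor enkca
Hunk 3: at line 5 remove [yfign,icbwu] add [tgpo,siwg,vfld] -> 16 lines: jba sjega aznr imi ppt tgpo siwg vfld jjh eatn ssol zzs mhxd wulte ygor enkca

Answer: jba
sjega
aznr
imi
ppt
tgpo
siwg
vfld
jjh
eatn
ssol
zzs
mhxd
wulte
ygor
enkca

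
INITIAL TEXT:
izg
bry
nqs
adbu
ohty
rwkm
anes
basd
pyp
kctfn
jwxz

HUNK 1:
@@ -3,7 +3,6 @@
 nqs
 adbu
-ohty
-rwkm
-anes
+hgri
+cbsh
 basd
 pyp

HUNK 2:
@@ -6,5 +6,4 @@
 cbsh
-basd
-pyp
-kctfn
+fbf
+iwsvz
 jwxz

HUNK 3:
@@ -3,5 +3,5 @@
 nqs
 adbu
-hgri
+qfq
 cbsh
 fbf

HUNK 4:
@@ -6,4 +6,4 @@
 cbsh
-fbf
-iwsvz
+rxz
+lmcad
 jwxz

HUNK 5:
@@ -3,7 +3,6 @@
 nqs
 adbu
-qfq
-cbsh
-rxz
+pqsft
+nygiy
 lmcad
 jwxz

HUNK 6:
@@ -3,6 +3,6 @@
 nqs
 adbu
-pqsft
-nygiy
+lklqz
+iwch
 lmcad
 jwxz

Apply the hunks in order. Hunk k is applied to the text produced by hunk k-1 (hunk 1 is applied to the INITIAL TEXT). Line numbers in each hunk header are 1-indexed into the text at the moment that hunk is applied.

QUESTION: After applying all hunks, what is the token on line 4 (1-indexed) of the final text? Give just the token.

Hunk 1: at line 3 remove [ohty,rwkm,anes] add [hgri,cbsh] -> 10 lines: izg bry nqs adbu hgri cbsh basd pyp kctfn jwxz
Hunk 2: at line 6 remove [basd,pyp,kctfn] add [fbf,iwsvz] -> 9 lines: izg bry nqs adbu hgri cbsh fbf iwsvz jwxz
Hunk 3: at line 3 remove [hgri] add [qfq] -> 9 lines: izg bry nqs adbu qfq cbsh fbf iwsvz jwxz
Hunk 4: at line 6 remove [fbf,iwsvz] add [rxz,lmcad] -> 9 lines: izg bry nqs adbu qfq cbsh rxz lmcad jwxz
Hunk 5: at line 3 remove [qfq,cbsh,rxz] add [pqsft,nygiy] -> 8 lines: izg bry nqs adbu pqsft nygiy lmcad jwxz
Hunk 6: at line 3 remove [pqsft,nygiy] add [lklqz,iwch] -> 8 lines: izg bry nqs adbu lklqz iwch lmcad jwxz
Final line 4: adbu

Answer: adbu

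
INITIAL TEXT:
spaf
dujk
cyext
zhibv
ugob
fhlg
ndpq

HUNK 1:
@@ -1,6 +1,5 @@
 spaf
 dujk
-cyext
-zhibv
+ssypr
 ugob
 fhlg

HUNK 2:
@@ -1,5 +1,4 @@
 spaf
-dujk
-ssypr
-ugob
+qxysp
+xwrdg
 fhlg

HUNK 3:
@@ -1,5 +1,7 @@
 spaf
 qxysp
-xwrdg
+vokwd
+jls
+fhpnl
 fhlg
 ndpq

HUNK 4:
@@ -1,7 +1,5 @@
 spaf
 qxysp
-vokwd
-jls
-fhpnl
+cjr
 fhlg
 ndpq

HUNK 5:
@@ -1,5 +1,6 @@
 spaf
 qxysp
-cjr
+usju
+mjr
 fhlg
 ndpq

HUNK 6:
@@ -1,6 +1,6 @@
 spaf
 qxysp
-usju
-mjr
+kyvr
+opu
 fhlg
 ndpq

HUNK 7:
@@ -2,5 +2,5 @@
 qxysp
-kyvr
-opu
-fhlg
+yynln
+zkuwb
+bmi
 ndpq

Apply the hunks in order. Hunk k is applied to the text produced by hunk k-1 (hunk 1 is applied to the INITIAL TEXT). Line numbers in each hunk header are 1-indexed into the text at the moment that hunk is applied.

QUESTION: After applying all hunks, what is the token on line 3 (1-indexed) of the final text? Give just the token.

Hunk 1: at line 1 remove [cyext,zhibv] add [ssypr] -> 6 lines: spaf dujk ssypr ugob fhlg ndpq
Hunk 2: at line 1 remove [dujk,ssypr,ugob] add [qxysp,xwrdg] -> 5 lines: spaf qxysp xwrdg fhlg ndpq
Hunk 3: at line 1 remove [xwrdg] add [vokwd,jls,fhpnl] -> 7 lines: spaf qxysp vokwd jls fhpnl fhlg ndpq
Hunk 4: at line 1 remove [vokwd,jls,fhpnl] add [cjr] -> 5 lines: spaf qxysp cjr fhlg ndpq
Hunk 5: at line 1 remove [cjr] add [usju,mjr] -> 6 lines: spaf qxysp usju mjr fhlg ndpq
Hunk 6: at line 1 remove [usju,mjr] add [kyvr,opu] -> 6 lines: spaf qxysp kyvr opu fhlg ndpq
Hunk 7: at line 2 remove [kyvr,opu,fhlg] add [yynln,zkuwb,bmi] -> 6 lines: spaf qxysp yynln zkuwb bmi ndpq
Final line 3: yynln

Answer: yynln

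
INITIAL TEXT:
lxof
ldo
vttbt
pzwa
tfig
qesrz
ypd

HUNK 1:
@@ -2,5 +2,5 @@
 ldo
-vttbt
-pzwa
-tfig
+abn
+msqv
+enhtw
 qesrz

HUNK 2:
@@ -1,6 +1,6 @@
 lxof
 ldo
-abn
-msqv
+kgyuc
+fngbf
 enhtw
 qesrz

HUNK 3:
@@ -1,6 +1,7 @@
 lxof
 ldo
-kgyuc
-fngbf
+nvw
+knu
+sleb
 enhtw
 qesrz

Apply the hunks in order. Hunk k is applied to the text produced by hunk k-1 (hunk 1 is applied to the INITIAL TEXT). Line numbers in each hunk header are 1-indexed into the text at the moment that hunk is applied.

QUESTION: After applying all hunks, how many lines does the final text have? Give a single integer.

Hunk 1: at line 2 remove [vttbt,pzwa,tfig] add [abn,msqv,enhtw] -> 7 lines: lxof ldo abn msqv enhtw qesrz ypd
Hunk 2: at line 1 remove [abn,msqv] add [kgyuc,fngbf] -> 7 lines: lxof ldo kgyuc fngbf enhtw qesrz ypd
Hunk 3: at line 1 remove [kgyuc,fngbf] add [nvw,knu,sleb] -> 8 lines: lxof ldo nvw knu sleb enhtw qesrz ypd
Final line count: 8

Answer: 8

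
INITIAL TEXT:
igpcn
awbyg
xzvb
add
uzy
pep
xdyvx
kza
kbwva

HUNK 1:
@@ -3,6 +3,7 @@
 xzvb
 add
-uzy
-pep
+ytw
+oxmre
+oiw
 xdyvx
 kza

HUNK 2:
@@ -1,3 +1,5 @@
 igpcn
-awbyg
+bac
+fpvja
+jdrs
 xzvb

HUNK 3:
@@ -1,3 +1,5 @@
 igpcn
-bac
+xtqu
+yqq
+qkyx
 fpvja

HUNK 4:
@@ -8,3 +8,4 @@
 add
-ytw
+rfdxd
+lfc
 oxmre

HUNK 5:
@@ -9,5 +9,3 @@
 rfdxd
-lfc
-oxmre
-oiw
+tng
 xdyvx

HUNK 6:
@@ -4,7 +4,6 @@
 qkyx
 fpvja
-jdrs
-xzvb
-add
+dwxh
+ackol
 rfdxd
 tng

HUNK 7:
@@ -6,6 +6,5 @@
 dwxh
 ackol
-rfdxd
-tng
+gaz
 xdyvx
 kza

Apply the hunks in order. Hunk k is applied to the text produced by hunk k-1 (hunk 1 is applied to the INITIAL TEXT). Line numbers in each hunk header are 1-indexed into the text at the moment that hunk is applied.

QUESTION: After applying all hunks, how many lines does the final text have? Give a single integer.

Answer: 11

Derivation:
Hunk 1: at line 3 remove [uzy,pep] add [ytw,oxmre,oiw] -> 10 lines: igpcn awbyg xzvb add ytw oxmre oiw xdyvx kza kbwva
Hunk 2: at line 1 remove [awbyg] add [bac,fpvja,jdrs] -> 12 lines: igpcn bac fpvja jdrs xzvb add ytw oxmre oiw xdyvx kza kbwva
Hunk 3: at line 1 remove [bac] add [xtqu,yqq,qkyx] -> 14 lines: igpcn xtqu yqq qkyx fpvja jdrs xzvb add ytw oxmre oiw xdyvx kza kbwva
Hunk 4: at line 8 remove [ytw] add [rfdxd,lfc] -> 15 lines: igpcn xtqu yqq qkyx fpvja jdrs xzvb add rfdxd lfc oxmre oiw xdyvx kza kbwva
Hunk 5: at line 9 remove [lfc,oxmre,oiw] add [tng] -> 13 lines: igpcn xtqu yqq qkyx fpvja jdrs xzvb add rfdxd tng xdyvx kza kbwva
Hunk 6: at line 4 remove [jdrs,xzvb,add] add [dwxh,ackol] -> 12 lines: igpcn xtqu yqq qkyx fpvja dwxh ackol rfdxd tng xdyvx kza kbwva
Hunk 7: at line 6 remove [rfdxd,tng] add [gaz] -> 11 lines: igpcn xtqu yqq qkyx fpvja dwxh ackol gaz xdyvx kza kbwva
Final line count: 11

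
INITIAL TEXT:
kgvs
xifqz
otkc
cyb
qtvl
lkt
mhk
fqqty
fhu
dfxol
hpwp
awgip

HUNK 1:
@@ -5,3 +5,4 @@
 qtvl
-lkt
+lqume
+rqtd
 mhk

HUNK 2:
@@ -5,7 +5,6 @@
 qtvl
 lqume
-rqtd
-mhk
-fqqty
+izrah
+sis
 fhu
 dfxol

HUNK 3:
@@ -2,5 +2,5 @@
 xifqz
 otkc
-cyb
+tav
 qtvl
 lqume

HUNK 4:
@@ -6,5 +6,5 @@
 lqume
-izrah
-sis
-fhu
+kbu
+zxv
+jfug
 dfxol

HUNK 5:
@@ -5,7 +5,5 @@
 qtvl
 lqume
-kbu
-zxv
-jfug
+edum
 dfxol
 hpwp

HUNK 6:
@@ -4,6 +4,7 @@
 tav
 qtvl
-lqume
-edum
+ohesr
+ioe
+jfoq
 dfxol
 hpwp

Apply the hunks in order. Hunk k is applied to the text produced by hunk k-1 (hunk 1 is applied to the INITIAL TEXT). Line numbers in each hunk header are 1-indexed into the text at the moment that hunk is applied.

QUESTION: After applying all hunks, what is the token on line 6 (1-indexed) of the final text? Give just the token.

Hunk 1: at line 5 remove [lkt] add [lqume,rqtd] -> 13 lines: kgvs xifqz otkc cyb qtvl lqume rqtd mhk fqqty fhu dfxol hpwp awgip
Hunk 2: at line 5 remove [rqtd,mhk,fqqty] add [izrah,sis] -> 12 lines: kgvs xifqz otkc cyb qtvl lqume izrah sis fhu dfxol hpwp awgip
Hunk 3: at line 2 remove [cyb] add [tav] -> 12 lines: kgvs xifqz otkc tav qtvl lqume izrah sis fhu dfxol hpwp awgip
Hunk 4: at line 6 remove [izrah,sis,fhu] add [kbu,zxv,jfug] -> 12 lines: kgvs xifqz otkc tav qtvl lqume kbu zxv jfug dfxol hpwp awgip
Hunk 5: at line 5 remove [kbu,zxv,jfug] add [edum] -> 10 lines: kgvs xifqz otkc tav qtvl lqume edum dfxol hpwp awgip
Hunk 6: at line 4 remove [lqume,edum] add [ohesr,ioe,jfoq] -> 11 lines: kgvs xifqz otkc tav qtvl ohesr ioe jfoq dfxol hpwp awgip
Final line 6: ohesr

Answer: ohesr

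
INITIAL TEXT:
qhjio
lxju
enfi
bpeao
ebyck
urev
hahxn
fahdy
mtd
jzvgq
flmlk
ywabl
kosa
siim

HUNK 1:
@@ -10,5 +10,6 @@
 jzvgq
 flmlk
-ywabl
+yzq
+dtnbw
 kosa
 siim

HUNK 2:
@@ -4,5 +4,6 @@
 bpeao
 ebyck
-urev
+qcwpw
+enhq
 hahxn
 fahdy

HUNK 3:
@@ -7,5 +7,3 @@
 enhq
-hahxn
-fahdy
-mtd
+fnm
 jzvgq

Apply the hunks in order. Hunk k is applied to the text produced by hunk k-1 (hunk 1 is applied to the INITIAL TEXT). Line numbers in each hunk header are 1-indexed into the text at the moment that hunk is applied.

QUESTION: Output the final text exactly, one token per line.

Hunk 1: at line 10 remove [ywabl] add [yzq,dtnbw] -> 15 lines: qhjio lxju enfi bpeao ebyck urev hahxn fahdy mtd jzvgq flmlk yzq dtnbw kosa siim
Hunk 2: at line 4 remove [urev] add [qcwpw,enhq] -> 16 lines: qhjio lxju enfi bpeao ebyck qcwpw enhq hahxn fahdy mtd jzvgq flmlk yzq dtnbw kosa siim
Hunk 3: at line 7 remove [hahxn,fahdy,mtd] add [fnm] -> 14 lines: qhjio lxju enfi bpeao ebyck qcwpw enhq fnm jzvgq flmlk yzq dtnbw kosa siim

Answer: qhjio
lxju
enfi
bpeao
ebyck
qcwpw
enhq
fnm
jzvgq
flmlk
yzq
dtnbw
kosa
siim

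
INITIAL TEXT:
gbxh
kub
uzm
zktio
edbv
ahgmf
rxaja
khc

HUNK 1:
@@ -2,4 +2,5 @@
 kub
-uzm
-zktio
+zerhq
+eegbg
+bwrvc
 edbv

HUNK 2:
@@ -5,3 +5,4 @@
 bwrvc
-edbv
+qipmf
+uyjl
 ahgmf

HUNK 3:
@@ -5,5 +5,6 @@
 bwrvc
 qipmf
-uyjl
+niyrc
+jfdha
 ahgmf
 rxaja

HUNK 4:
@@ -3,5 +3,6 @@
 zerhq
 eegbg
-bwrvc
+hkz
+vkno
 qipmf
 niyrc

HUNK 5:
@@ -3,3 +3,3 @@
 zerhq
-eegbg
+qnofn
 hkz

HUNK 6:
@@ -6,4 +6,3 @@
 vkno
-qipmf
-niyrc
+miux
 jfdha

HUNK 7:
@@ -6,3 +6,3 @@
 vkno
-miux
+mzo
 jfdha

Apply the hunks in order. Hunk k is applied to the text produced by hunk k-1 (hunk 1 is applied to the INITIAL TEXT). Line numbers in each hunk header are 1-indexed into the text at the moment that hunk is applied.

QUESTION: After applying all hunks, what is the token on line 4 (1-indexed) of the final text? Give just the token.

Hunk 1: at line 2 remove [uzm,zktio] add [zerhq,eegbg,bwrvc] -> 9 lines: gbxh kub zerhq eegbg bwrvc edbv ahgmf rxaja khc
Hunk 2: at line 5 remove [edbv] add [qipmf,uyjl] -> 10 lines: gbxh kub zerhq eegbg bwrvc qipmf uyjl ahgmf rxaja khc
Hunk 3: at line 5 remove [uyjl] add [niyrc,jfdha] -> 11 lines: gbxh kub zerhq eegbg bwrvc qipmf niyrc jfdha ahgmf rxaja khc
Hunk 4: at line 3 remove [bwrvc] add [hkz,vkno] -> 12 lines: gbxh kub zerhq eegbg hkz vkno qipmf niyrc jfdha ahgmf rxaja khc
Hunk 5: at line 3 remove [eegbg] add [qnofn] -> 12 lines: gbxh kub zerhq qnofn hkz vkno qipmf niyrc jfdha ahgmf rxaja khc
Hunk 6: at line 6 remove [qipmf,niyrc] add [miux] -> 11 lines: gbxh kub zerhq qnofn hkz vkno miux jfdha ahgmf rxaja khc
Hunk 7: at line 6 remove [miux] add [mzo] -> 11 lines: gbxh kub zerhq qnofn hkz vkno mzo jfdha ahgmf rxaja khc
Final line 4: qnofn

Answer: qnofn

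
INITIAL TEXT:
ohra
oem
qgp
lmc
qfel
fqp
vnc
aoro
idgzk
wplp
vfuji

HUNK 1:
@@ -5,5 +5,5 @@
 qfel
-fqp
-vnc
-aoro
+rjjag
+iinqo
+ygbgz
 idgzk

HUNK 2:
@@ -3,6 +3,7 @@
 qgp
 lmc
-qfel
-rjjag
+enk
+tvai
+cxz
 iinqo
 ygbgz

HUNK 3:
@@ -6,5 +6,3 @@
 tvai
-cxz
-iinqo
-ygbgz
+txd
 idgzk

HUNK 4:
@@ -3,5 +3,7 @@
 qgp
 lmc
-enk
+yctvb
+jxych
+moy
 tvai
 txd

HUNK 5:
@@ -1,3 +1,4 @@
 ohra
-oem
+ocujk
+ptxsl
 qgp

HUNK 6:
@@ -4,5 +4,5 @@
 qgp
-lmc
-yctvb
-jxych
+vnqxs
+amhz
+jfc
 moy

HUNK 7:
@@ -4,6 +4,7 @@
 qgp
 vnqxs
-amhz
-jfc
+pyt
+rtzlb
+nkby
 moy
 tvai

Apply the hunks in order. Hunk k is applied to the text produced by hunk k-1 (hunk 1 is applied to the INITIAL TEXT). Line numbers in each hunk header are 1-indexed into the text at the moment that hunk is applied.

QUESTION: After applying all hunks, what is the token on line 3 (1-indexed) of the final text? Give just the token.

Hunk 1: at line 5 remove [fqp,vnc,aoro] add [rjjag,iinqo,ygbgz] -> 11 lines: ohra oem qgp lmc qfel rjjag iinqo ygbgz idgzk wplp vfuji
Hunk 2: at line 3 remove [qfel,rjjag] add [enk,tvai,cxz] -> 12 lines: ohra oem qgp lmc enk tvai cxz iinqo ygbgz idgzk wplp vfuji
Hunk 3: at line 6 remove [cxz,iinqo,ygbgz] add [txd] -> 10 lines: ohra oem qgp lmc enk tvai txd idgzk wplp vfuji
Hunk 4: at line 3 remove [enk] add [yctvb,jxych,moy] -> 12 lines: ohra oem qgp lmc yctvb jxych moy tvai txd idgzk wplp vfuji
Hunk 5: at line 1 remove [oem] add [ocujk,ptxsl] -> 13 lines: ohra ocujk ptxsl qgp lmc yctvb jxych moy tvai txd idgzk wplp vfuji
Hunk 6: at line 4 remove [lmc,yctvb,jxych] add [vnqxs,amhz,jfc] -> 13 lines: ohra ocujk ptxsl qgp vnqxs amhz jfc moy tvai txd idgzk wplp vfuji
Hunk 7: at line 4 remove [amhz,jfc] add [pyt,rtzlb,nkby] -> 14 lines: ohra ocujk ptxsl qgp vnqxs pyt rtzlb nkby moy tvai txd idgzk wplp vfuji
Final line 3: ptxsl

Answer: ptxsl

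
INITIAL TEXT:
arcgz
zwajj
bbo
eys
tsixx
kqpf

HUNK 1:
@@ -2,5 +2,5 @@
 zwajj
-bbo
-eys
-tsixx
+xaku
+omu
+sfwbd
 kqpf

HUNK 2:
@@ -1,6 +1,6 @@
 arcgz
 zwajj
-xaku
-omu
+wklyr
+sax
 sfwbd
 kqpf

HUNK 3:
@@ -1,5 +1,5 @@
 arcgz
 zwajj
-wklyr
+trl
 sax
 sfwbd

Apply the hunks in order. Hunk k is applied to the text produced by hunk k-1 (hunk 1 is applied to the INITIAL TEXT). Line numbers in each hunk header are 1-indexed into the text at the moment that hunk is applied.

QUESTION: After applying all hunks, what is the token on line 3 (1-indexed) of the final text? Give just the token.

Hunk 1: at line 2 remove [bbo,eys,tsixx] add [xaku,omu,sfwbd] -> 6 lines: arcgz zwajj xaku omu sfwbd kqpf
Hunk 2: at line 1 remove [xaku,omu] add [wklyr,sax] -> 6 lines: arcgz zwajj wklyr sax sfwbd kqpf
Hunk 3: at line 1 remove [wklyr] add [trl] -> 6 lines: arcgz zwajj trl sax sfwbd kqpf
Final line 3: trl

Answer: trl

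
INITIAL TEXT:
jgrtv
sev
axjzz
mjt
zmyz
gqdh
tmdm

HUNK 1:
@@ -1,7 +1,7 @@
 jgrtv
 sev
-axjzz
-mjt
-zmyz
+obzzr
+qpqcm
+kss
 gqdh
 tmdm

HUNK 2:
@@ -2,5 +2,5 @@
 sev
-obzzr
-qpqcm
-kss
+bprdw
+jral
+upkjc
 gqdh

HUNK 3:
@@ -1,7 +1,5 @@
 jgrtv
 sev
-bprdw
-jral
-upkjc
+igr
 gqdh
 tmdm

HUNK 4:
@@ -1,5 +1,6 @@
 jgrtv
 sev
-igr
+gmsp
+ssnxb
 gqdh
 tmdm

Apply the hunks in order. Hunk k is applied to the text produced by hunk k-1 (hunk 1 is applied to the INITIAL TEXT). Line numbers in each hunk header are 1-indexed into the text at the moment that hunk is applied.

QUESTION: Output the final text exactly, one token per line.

Answer: jgrtv
sev
gmsp
ssnxb
gqdh
tmdm

Derivation:
Hunk 1: at line 1 remove [axjzz,mjt,zmyz] add [obzzr,qpqcm,kss] -> 7 lines: jgrtv sev obzzr qpqcm kss gqdh tmdm
Hunk 2: at line 2 remove [obzzr,qpqcm,kss] add [bprdw,jral,upkjc] -> 7 lines: jgrtv sev bprdw jral upkjc gqdh tmdm
Hunk 3: at line 1 remove [bprdw,jral,upkjc] add [igr] -> 5 lines: jgrtv sev igr gqdh tmdm
Hunk 4: at line 1 remove [igr] add [gmsp,ssnxb] -> 6 lines: jgrtv sev gmsp ssnxb gqdh tmdm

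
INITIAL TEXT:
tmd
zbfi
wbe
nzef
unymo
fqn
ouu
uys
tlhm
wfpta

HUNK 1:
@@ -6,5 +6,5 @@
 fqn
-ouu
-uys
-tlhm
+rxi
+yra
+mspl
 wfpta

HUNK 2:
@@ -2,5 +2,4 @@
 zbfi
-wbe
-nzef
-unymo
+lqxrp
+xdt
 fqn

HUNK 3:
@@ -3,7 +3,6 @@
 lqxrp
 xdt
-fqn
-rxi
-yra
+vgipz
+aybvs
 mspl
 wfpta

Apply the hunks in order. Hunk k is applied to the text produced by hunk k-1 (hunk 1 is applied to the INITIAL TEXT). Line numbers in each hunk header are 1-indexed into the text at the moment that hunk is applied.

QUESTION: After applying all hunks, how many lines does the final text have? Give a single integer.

Answer: 8

Derivation:
Hunk 1: at line 6 remove [ouu,uys,tlhm] add [rxi,yra,mspl] -> 10 lines: tmd zbfi wbe nzef unymo fqn rxi yra mspl wfpta
Hunk 2: at line 2 remove [wbe,nzef,unymo] add [lqxrp,xdt] -> 9 lines: tmd zbfi lqxrp xdt fqn rxi yra mspl wfpta
Hunk 3: at line 3 remove [fqn,rxi,yra] add [vgipz,aybvs] -> 8 lines: tmd zbfi lqxrp xdt vgipz aybvs mspl wfpta
Final line count: 8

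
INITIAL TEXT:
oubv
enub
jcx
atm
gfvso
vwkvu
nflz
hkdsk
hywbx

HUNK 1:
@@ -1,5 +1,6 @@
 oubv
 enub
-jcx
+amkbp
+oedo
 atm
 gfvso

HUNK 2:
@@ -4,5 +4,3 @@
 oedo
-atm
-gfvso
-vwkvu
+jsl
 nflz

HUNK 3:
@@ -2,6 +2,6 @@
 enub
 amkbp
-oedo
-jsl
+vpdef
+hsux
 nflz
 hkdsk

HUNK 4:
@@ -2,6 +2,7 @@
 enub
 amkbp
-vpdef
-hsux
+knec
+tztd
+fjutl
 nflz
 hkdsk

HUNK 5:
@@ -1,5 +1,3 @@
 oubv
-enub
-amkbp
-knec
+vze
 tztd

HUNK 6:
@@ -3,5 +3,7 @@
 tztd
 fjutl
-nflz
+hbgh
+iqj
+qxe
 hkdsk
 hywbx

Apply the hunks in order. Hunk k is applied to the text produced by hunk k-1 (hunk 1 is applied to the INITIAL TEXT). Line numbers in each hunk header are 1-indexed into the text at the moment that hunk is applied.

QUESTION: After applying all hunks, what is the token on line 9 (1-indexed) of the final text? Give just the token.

Hunk 1: at line 1 remove [jcx] add [amkbp,oedo] -> 10 lines: oubv enub amkbp oedo atm gfvso vwkvu nflz hkdsk hywbx
Hunk 2: at line 4 remove [atm,gfvso,vwkvu] add [jsl] -> 8 lines: oubv enub amkbp oedo jsl nflz hkdsk hywbx
Hunk 3: at line 2 remove [oedo,jsl] add [vpdef,hsux] -> 8 lines: oubv enub amkbp vpdef hsux nflz hkdsk hywbx
Hunk 4: at line 2 remove [vpdef,hsux] add [knec,tztd,fjutl] -> 9 lines: oubv enub amkbp knec tztd fjutl nflz hkdsk hywbx
Hunk 5: at line 1 remove [enub,amkbp,knec] add [vze] -> 7 lines: oubv vze tztd fjutl nflz hkdsk hywbx
Hunk 6: at line 3 remove [nflz] add [hbgh,iqj,qxe] -> 9 lines: oubv vze tztd fjutl hbgh iqj qxe hkdsk hywbx
Final line 9: hywbx

Answer: hywbx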